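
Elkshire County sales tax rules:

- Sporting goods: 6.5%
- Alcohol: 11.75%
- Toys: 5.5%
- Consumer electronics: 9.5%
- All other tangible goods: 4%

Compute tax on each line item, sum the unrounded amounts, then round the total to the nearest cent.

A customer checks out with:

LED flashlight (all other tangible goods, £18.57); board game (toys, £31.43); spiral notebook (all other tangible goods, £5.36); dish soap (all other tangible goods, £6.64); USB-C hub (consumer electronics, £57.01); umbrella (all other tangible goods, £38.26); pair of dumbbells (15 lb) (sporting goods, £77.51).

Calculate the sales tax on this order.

LED flashlight £18.57: all other tangible goods → 4% → £0.7428
Board game £31.43: toys → 5.5% → £1.72865
Spiral notebook £5.36: all other tangible goods → 4% → £0.2144
Dish soap £6.64: all other tangible goods → 4% → £0.2656
USB-C hub £57.01: consumer electronics → 9.5% → £5.41595
Umbrella £38.26: all other tangible goods → 4% → £1.5304
Pair of dumbbells (15 lb) £77.51: sporting goods → 6.5% → £5.03815
Unrounded tax sum = £14.93595 → £14.94

£14.94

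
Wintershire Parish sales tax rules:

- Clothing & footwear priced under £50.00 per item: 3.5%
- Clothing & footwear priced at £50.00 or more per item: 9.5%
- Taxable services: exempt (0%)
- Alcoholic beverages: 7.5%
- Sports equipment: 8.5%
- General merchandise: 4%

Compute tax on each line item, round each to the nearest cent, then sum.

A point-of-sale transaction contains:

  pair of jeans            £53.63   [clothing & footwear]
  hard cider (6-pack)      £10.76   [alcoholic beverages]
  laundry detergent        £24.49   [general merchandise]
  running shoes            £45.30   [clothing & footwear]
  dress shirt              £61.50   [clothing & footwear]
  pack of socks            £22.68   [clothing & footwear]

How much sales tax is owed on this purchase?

Pair of jeans £53.63: clothing & footwear, £50.00 or more → 9.5% → £5.09
Hard cider (6-pack) £10.76: alcoholic beverages → 7.5% → £0.81
Laundry detergent £24.49: general merchandise → 4% → £0.98
Running shoes £45.30: clothing & footwear, under £50.00 → 3.5% → £1.59
Dress shirt £61.50: clothing & footwear, £50.00 or more → 9.5% → £5.84
Pack of socks £22.68: clothing & footwear, under £50.00 → 3.5% → £0.79
Total tax = £5.09 + £0.81 + £0.98 + £1.59 + £5.84 + £0.79 = £15.10

£15.10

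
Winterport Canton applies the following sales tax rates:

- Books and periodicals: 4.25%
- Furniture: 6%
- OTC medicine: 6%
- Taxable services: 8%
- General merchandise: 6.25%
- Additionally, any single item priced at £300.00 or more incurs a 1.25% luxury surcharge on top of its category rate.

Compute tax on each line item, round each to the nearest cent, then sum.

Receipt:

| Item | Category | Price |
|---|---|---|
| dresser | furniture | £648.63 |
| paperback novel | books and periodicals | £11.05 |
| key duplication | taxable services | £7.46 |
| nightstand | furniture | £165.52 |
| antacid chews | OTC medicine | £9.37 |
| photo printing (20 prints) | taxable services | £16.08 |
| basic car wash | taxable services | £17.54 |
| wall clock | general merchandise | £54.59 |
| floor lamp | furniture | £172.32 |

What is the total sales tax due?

Dresser £648.63: furniture → 6% + 1.25% surcharge = 7.25% → £47.03
Paperback novel £11.05: books and periodicals → 4.25% → £0.47
Key duplication £7.46: taxable services → 8% → £0.60
Nightstand £165.52: furniture → 6% → £9.93
Antacid chews £9.37: OTC medicine → 6% → £0.56
Photo printing (20 prints) £16.08: taxable services → 8% → £1.29
Basic car wash £17.54: taxable services → 8% → £1.40
Wall clock £54.59: general merchandise → 6.25% → £3.41
Floor lamp £172.32: furniture → 6% → £10.34
Total tax = £47.03 + £0.47 + £0.60 + £9.93 + £0.56 + £1.29 + £1.40 + £3.41 + £10.34 = £75.03

£75.03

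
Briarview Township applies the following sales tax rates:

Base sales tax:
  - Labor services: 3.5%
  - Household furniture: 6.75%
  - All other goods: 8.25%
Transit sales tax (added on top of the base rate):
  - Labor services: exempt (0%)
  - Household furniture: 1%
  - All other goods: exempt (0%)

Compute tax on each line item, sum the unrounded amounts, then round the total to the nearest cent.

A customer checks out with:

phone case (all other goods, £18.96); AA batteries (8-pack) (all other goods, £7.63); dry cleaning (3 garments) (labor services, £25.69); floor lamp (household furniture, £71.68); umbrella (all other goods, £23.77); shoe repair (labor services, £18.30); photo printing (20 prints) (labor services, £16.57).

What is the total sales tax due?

£11.83

Phone case £18.96: all other goods → 8.25% + 0% transit = 8.25% → £1.5642
AA batteries (8-pack) £7.63: all other goods → 8.25% + 0% transit = 8.25% → £0.629475
Dry cleaning (3 garments) £25.69: labor services → 3.5% + 0% transit = 3.5% → £0.89915
Floor lamp £71.68: household furniture → 6.75% + 1% transit = 7.75% → £5.5552
Umbrella £23.77: all other goods → 8.25% + 0% transit = 8.25% → £1.961025
Shoe repair £18.30: labor services → 3.5% + 0% transit = 3.5% → £0.6405
Photo printing (20 prints) £16.57: labor services → 3.5% + 0% transit = 3.5% → £0.57995
Unrounded tax sum = £11.8295 → £11.83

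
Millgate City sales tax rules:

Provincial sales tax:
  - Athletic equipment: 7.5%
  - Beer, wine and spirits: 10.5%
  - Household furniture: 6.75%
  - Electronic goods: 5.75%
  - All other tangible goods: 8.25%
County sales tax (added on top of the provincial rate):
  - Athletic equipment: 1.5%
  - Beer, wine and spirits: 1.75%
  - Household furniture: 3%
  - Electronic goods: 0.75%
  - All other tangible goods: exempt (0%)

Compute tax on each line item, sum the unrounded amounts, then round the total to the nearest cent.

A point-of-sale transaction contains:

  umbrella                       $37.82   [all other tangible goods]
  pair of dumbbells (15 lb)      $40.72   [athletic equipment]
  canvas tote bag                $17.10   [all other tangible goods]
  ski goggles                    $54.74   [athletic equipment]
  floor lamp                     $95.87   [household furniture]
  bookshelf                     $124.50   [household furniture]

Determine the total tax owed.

Umbrella $37.82: all other tangible goods → 8.25% + 0% county = 8.25% → $3.12015
Pair of dumbbells (15 lb) $40.72: athletic equipment → 7.5% + 1.5% county = 9% → $3.6648
Canvas tote bag $17.10: all other tangible goods → 8.25% + 0% county = 8.25% → $1.41075
Ski goggles $54.74: athletic equipment → 7.5% + 1.5% county = 9% → $4.9266
Floor lamp $95.87: household furniture → 6.75% + 3% county = 9.75% → $9.347325
Bookshelf $124.50: household furniture → 6.75% + 3% county = 9.75% → $12.13875
Unrounded tax sum = $34.608375 → $34.61

$34.61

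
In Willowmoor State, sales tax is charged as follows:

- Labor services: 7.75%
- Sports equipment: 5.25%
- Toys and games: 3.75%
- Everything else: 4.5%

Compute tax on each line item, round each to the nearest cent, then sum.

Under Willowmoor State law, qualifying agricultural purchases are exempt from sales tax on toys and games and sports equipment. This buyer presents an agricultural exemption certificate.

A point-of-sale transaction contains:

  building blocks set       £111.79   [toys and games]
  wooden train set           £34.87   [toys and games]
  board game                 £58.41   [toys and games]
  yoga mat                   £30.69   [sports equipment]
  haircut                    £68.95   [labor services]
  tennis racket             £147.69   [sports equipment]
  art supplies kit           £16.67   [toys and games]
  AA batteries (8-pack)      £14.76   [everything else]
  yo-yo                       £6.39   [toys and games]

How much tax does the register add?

Building blocks set £111.79: toys and games, buyer-exempt → 0% → £0.00
Wooden train set £34.87: toys and games, buyer-exempt → 0% → £0.00
Board game £58.41: toys and games, buyer-exempt → 0% → £0.00
Yoga mat £30.69: sports equipment, buyer-exempt → 0% → £0.00
Haircut £68.95: labor services → 7.75% → £5.34
Tennis racket £147.69: sports equipment, buyer-exempt → 0% → £0.00
Art supplies kit £16.67: toys and games, buyer-exempt → 0% → £0.00
AA batteries (8-pack) £14.76: everything else → 4.5% → £0.66
Yo-yo £6.39: toys and games, buyer-exempt → 0% → £0.00
Total tax = £5.34 + £0.66 = £6.00

£6.00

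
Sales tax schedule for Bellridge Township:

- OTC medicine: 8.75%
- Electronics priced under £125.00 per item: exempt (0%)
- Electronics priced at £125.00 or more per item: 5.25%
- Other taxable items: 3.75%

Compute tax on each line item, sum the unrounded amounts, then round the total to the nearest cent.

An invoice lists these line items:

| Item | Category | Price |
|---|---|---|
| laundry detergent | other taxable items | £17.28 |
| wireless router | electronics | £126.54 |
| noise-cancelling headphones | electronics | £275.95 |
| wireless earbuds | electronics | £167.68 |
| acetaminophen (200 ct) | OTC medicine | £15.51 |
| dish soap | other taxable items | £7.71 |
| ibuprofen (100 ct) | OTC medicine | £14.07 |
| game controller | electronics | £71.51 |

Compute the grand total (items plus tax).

£729.71

Laundry detergent £17.28: other taxable items → 3.75% → £0.648
Wireless router £126.54: electronics, £125.00 or more → 5.25% → £6.64335
Noise-cancelling headphones £275.95: electronics, £125.00 or more → 5.25% → £14.487375
Wireless earbuds £167.68: electronics, £125.00 or more → 5.25% → £8.8032
Acetaminophen (200 ct) £15.51: OTC medicine → 8.75% → £1.357125
Dish soap £7.71: other taxable items → 3.75% → £0.289125
Ibuprofen (100 ct) £14.07: OTC medicine → 8.75% → £1.231125
Game controller £71.51: electronics, under £125.00 → 0% → £0.00
Subtotal = £696.25; unrounded tax = £33.4593 → £33.46; total due = £729.71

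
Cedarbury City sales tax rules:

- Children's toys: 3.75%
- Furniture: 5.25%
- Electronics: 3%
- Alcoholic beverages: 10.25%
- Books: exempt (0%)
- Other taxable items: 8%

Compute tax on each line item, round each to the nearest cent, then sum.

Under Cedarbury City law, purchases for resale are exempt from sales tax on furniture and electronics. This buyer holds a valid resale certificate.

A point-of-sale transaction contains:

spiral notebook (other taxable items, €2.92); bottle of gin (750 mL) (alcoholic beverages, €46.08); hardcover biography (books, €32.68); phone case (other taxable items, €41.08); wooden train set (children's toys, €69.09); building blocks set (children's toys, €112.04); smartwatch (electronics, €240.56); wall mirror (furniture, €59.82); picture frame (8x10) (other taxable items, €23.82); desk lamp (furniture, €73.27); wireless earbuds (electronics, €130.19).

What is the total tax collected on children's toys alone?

€6.79

Wooden train set €69.09: children's toys → 3.75% → €2.59
Building blocks set €112.04: children's toys → 3.75% → €4.20
Tax on children's toys = €2.59 + €4.20 = €6.79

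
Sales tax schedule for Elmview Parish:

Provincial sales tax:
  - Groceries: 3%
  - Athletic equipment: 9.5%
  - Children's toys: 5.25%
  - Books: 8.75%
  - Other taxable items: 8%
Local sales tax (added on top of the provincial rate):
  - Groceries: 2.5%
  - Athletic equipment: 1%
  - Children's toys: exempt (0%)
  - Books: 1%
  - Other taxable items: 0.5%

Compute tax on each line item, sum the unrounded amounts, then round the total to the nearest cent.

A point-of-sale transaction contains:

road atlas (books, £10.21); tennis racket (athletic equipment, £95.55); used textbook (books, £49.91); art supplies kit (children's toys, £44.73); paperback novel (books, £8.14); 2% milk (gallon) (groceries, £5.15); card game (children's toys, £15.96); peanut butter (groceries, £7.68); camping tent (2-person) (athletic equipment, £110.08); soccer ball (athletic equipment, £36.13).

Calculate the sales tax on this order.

£35.93

Road atlas £10.21: books → 8.75% + 1% local = 9.75% → £0.995475
Tennis racket £95.55: athletic equipment → 9.5% + 1% local = 10.5% → £10.03275
Used textbook £49.91: books → 8.75% + 1% local = 9.75% → £4.866225
Art supplies kit £44.73: children's toys → 5.25% + 0% local = 5.25% → £2.348325
Paperback novel £8.14: books → 8.75% + 1% local = 9.75% → £0.79365
2% milk (gallon) £5.15: groceries → 3% + 2.5% local = 5.5% → £0.28325
Card game £15.96: children's toys → 5.25% + 0% local = 5.25% → £0.8379
Peanut butter £7.68: groceries → 3% + 2.5% local = 5.5% → £0.4224
Camping tent (2-person) £110.08: athletic equipment → 9.5% + 1% local = 10.5% → £11.5584
Soccer ball £36.13: athletic equipment → 9.5% + 1% local = 10.5% → £3.79365
Unrounded tax sum = £35.932025 → £35.93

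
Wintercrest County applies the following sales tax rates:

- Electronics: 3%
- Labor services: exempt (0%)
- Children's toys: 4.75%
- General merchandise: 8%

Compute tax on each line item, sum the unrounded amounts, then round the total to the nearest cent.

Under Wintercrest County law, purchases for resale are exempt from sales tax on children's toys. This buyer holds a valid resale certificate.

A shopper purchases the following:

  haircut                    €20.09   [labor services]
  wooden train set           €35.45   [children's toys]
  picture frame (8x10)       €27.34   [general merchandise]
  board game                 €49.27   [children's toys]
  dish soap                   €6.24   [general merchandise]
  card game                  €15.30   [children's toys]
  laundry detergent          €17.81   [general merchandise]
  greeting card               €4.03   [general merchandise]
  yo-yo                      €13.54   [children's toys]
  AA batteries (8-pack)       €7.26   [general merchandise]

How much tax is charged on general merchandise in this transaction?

€5.01

Picture frame (8x10) €27.34: general merchandise → 8% → €2.1872
Dish soap €6.24: general merchandise → 8% → €0.4992
Laundry detergent €17.81: general merchandise → 8% → €1.4248
Greeting card €4.03: general merchandise → 8% → €0.3224
AA batteries (8-pack) €7.26: general merchandise → 8% → €0.5808
Tax on general merchandise: unrounded sum = €5.0144 → €5.01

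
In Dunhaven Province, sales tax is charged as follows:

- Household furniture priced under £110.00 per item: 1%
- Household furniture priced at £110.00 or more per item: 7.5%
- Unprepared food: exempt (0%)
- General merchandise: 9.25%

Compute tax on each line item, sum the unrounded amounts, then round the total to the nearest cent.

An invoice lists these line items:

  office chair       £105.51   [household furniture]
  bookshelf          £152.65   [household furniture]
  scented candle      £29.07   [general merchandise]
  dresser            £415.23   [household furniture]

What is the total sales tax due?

Office chair £105.51: household furniture, under £110.00 → 1% → £1.0551
Bookshelf £152.65: household furniture, £110.00 or more → 7.5% → £11.44875
Scented candle £29.07: general merchandise → 9.25% → £2.688975
Dresser £415.23: household furniture, £110.00 or more → 7.5% → £31.14225
Unrounded tax sum = £46.335075 → £46.34

£46.34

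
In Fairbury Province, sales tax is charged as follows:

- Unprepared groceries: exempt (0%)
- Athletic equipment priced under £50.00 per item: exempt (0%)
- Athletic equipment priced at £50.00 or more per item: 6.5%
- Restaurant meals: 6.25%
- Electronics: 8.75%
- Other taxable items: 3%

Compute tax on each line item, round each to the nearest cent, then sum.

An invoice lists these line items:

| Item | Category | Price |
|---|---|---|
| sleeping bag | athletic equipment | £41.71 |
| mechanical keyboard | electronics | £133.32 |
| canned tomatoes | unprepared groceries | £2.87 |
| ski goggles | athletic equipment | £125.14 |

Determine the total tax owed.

Sleeping bag £41.71: athletic equipment, under £50.00 → 0% → £0.00
Mechanical keyboard £133.32: electronics → 8.75% → £11.67
Canned tomatoes £2.87: unprepared groceries → 0% → £0.00
Ski goggles £125.14: athletic equipment, £50.00 or more → 6.5% → £8.13
Total tax = £11.67 + £8.13 = £19.80

£19.80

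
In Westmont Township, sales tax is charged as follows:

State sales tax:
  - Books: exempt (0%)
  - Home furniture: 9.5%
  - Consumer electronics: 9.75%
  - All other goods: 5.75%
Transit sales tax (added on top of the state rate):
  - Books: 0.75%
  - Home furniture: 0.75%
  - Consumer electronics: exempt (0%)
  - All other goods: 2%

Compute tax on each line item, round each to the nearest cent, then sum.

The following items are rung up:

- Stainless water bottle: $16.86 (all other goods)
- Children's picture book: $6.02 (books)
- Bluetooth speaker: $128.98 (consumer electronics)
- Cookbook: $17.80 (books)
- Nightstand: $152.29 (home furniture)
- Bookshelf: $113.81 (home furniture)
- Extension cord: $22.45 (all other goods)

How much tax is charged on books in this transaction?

Children's picture book $6.02: books → 0% + 0.75% transit = 0.75% → $0.05
Cookbook $17.80: books → 0% + 0.75% transit = 0.75% → $0.13
Tax on books = $0.05 + $0.13 = $0.18

$0.18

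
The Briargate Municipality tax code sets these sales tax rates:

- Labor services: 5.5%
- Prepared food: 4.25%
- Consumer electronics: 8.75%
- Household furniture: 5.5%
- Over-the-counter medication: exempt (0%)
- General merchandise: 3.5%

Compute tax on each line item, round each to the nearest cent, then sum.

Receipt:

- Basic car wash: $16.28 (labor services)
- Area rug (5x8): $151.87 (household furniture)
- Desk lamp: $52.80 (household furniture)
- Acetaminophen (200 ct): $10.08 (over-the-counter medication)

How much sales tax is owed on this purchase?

Basic car wash $16.28: labor services → 5.5% → $0.90
Area rug (5x8) $151.87: household furniture → 5.5% → $8.35
Desk lamp $52.80: household furniture → 5.5% → $2.90
Acetaminophen (200 ct) $10.08: over-the-counter medication → 0% → $0.00
Total tax = $0.90 + $8.35 + $2.90 = $12.15

$12.15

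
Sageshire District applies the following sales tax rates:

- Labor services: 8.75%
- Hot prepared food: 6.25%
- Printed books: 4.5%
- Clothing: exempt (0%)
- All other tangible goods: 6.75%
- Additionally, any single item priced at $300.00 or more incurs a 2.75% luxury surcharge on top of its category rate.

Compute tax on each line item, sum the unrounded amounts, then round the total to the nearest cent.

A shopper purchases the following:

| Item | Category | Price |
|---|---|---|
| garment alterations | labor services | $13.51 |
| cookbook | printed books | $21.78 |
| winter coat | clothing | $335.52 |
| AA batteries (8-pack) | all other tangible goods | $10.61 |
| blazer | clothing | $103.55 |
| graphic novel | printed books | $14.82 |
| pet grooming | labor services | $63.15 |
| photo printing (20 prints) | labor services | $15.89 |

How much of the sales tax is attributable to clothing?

$9.23

Winter coat $335.52: clothing → 0% + 2.75% surcharge = 2.75% → $9.2268
Blazer $103.55: clothing → 0% → $0.00
Tax on clothing: unrounded sum = $9.2268 → $9.23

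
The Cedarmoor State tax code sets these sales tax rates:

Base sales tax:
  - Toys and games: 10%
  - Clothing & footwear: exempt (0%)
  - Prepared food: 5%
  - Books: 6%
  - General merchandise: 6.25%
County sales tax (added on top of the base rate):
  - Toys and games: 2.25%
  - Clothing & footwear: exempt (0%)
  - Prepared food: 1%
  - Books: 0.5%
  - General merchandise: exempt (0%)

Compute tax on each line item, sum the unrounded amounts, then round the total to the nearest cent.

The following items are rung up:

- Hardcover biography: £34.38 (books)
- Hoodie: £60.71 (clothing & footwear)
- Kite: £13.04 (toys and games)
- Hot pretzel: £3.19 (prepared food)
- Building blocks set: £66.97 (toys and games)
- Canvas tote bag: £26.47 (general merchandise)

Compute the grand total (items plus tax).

£218.64

Hardcover biography £34.38: books → 6% + 0.5% county = 6.5% → £2.2347
Hoodie £60.71: clothing & footwear → 0% + 0% county = 0% → £0.00
Kite £13.04: toys and games → 10% + 2.25% county = 12.25% → £1.5974
Hot pretzel £3.19: prepared food → 5% + 1% county = 6% → £0.1914
Building blocks set £66.97: toys and games → 10% + 2.25% county = 12.25% → £8.203825
Canvas tote bag £26.47: general merchandise → 6.25% + 0% county = 6.25% → £1.654375
Subtotal = £204.76; unrounded tax = £13.8817 → £13.88; total due = £218.64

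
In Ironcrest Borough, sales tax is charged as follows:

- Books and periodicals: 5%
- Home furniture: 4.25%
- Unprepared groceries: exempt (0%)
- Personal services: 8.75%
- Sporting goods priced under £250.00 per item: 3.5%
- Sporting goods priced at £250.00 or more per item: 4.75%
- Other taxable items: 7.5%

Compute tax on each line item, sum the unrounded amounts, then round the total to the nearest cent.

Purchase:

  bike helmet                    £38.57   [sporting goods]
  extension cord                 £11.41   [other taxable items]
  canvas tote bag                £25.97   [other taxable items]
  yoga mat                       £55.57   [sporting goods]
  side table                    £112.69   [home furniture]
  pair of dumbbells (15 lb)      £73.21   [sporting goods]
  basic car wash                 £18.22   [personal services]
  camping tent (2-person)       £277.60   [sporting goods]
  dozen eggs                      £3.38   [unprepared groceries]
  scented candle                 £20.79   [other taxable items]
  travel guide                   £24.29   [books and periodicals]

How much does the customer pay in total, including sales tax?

Bike helmet £38.57: sporting goods, under £250.00 → 3.5% → £1.34995
Extension cord £11.41: other taxable items → 7.5% → £0.85575
Canvas tote bag £25.97: other taxable items → 7.5% → £1.94775
Yoga mat £55.57: sporting goods, under £250.00 → 3.5% → £1.94495
Side table £112.69: home furniture → 4.25% → £4.789325
Pair of dumbbells (15 lb) £73.21: sporting goods, under £250.00 → 3.5% → £2.56235
Basic car wash £18.22: personal services → 8.75% → £1.59425
Camping tent (2-person) £277.60: sporting goods, £250.00 or more → 4.75% → £13.186
Dozen eggs £3.38: unprepared groceries → 0% → £0.00
Scented candle £20.79: other taxable items → 7.5% → £1.55925
Travel guide £24.29: books and periodicals → 5% → £1.2145
Subtotal = £661.70; unrounded tax = £31.004075 → £31.00; total due = £692.70

£692.70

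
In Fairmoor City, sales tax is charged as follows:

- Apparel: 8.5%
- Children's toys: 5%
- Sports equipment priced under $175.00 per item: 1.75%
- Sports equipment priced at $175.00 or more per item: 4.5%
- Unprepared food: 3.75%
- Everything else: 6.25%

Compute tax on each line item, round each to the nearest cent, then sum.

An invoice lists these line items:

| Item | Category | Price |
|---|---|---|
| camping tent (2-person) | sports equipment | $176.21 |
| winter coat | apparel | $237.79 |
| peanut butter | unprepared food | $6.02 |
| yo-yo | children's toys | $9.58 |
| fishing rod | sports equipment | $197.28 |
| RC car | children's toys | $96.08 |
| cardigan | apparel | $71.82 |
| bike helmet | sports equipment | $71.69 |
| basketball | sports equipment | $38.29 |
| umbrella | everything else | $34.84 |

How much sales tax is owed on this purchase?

Camping tent (2-person) $176.21: sports equipment, $175.00 or more → 4.5% → $7.93
Winter coat $237.79: apparel → 8.5% → $20.21
Peanut butter $6.02: unprepared food → 3.75% → $0.23
Yo-yo $9.58: children's toys → 5% → $0.48
Fishing rod $197.28: sports equipment, $175.00 or more → 4.5% → $8.88
RC car $96.08: children's toys → 5% → $4.80
Cardigan $71.82: apparel → 8.5% → $6.10
Bike helmet $71.69: sports equipment, under $175.00 → 1.75% → $1.25
Basketball $38.29: sports equipment, under $175.00 → 1.75% → $0.67
Umbrella $34.84: everything else → 6.25% → $2.18
Total tax = $7.93 + $20.21 + $0.23 + $0.48 + $8.88 + $4.80 + $6.10 + $1.25 + $0.67 + $2.18 = $52.73

$52.73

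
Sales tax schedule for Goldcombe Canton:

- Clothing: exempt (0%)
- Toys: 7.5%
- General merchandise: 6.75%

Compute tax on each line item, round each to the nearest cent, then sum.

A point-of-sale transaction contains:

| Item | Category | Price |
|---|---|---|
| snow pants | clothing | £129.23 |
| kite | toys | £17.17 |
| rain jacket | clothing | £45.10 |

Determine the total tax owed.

Snow pants £129.23: clothing → 0% → £0.00
Kite £17.17: toys → 7.5% → £1.29
Rain jacket £45.10: clothing → 0% → £0.00
Total tax = £1.29

£1.29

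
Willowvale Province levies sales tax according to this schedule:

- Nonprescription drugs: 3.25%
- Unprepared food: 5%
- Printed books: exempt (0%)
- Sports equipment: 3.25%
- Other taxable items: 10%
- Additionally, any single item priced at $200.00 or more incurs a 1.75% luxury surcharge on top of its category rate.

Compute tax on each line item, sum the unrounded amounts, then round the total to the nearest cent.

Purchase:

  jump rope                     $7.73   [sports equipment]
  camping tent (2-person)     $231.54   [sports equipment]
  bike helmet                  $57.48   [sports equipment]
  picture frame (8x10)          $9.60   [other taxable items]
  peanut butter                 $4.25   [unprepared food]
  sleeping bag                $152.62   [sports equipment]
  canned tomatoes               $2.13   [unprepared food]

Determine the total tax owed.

Jump rope $7.73: sports equipment → 3.25% → $0.251225
Camping tent (2-person) $231.54: sports equipment → 3.25% + 1.75% surcharge = 5% → $11.577
Bike helmet $57.48: sports equipment → 3.25% → $1.8681
Picture frame (8x10) $9.60: other taxable items → 10% → $0.96
Peanut butter $4.25: unprepared food → 5% → $0.2125
Sleeping bag $152.62: sports equipment → 3.25% → $4.96015
Canned tomatoes $2.13: unprepared food → 5% → $0.1065
Unrounded tax sum = $19.935475 → $19.94

$19.94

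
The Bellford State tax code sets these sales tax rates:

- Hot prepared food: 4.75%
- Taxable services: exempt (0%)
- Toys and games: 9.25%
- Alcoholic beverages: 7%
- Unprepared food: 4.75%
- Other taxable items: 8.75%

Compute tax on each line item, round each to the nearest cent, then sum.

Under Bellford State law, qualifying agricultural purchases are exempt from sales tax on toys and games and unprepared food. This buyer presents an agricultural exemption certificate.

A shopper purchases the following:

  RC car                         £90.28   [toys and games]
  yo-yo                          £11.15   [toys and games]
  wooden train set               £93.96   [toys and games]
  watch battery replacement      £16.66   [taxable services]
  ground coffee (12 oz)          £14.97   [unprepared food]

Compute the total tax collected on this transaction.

£0.00

RC car £90.28: toys and games, buyer-exempt → 0% → £0.00
Yo-yo £11.15: toys and games, buyer-exempt → 0% → £0.00
Wooden train set £93.96: toys and games, buyer-exempt → 0% → £0.00
Watch battery replacement £16.66: taxable services → 0% → £0.00
Ground coffee (12 oz) £14.97: unprepared food, buyer-exempt → 0% → £0.00
Total tax = £0.00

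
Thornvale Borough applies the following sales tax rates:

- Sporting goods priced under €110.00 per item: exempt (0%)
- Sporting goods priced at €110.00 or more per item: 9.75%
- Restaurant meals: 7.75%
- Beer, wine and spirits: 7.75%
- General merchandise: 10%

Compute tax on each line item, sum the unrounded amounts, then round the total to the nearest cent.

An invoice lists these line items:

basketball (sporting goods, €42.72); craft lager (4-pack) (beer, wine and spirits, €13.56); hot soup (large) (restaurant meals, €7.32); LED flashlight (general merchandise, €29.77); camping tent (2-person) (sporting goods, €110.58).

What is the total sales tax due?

€15.38

Basketball €42.72: sporting goods, under €110.00 → 0% → €0.00
Craft lager (4-pack) €13.56: beer, wine and spirits → 7.75% → €1.0509
Hot soup (large) €7.32: restaurant meals → 7.75% → €0.5673
LED flashlight €29.77: general merchandise → 10% → €2.977
Camping tent (2-person) €110.58: sporting goods, €110.00 or more → 9.75% → €10.78155
Unrounded tax sum = €15.37675 → €15.38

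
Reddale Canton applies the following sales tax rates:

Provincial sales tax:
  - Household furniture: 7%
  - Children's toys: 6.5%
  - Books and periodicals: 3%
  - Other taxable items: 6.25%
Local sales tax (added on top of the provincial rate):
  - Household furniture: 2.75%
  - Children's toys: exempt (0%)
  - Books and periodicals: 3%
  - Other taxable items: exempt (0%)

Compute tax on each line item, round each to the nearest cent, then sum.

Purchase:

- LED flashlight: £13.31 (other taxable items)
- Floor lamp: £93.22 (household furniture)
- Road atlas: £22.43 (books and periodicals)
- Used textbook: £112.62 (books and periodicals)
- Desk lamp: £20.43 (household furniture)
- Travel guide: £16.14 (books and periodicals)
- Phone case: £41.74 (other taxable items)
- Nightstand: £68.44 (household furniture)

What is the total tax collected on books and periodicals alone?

£9.08

Road atlas £22.43: books and periodicals → 3% + 3% local = 6% → £1.35
Used textbook £112.62: books and periodicals → 3% + 3% local = 6% → £6.76
Travel guide £16.14: books and periodicals → 3% + 3% local = 6% → £0.97
Tax on books and periodicals = £1.35 + £6.76 + £0.97 = £9.08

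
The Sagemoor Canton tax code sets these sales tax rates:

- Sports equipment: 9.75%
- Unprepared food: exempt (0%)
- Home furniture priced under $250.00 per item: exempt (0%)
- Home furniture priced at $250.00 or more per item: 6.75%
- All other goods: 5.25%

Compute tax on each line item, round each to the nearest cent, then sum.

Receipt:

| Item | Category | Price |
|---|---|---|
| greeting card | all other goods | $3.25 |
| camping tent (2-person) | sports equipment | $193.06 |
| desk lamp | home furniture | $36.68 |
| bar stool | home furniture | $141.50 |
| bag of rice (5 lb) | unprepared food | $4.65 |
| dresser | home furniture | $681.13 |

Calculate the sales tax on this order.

Greeting card $3.25: all other goods → 5.25% → $0.17
Camping tent (2-person) $193.06: sports equipment → 9.75% → $18.82
Desk lamp $36.68: home furniture, under $250.00 → 0% → $0.00
Bar stool $141.50: home furniture, under $250.00 → 0% → $0.00
Bag of rice (5 lb) $4.65: unprepared food → 0% → $0.00
Dresser $681.13: home furniture, $250.00 or more → 6.75% → $45.98
Total tax = $0.17 + $18.82 + $45.98 = $64.97

$64.97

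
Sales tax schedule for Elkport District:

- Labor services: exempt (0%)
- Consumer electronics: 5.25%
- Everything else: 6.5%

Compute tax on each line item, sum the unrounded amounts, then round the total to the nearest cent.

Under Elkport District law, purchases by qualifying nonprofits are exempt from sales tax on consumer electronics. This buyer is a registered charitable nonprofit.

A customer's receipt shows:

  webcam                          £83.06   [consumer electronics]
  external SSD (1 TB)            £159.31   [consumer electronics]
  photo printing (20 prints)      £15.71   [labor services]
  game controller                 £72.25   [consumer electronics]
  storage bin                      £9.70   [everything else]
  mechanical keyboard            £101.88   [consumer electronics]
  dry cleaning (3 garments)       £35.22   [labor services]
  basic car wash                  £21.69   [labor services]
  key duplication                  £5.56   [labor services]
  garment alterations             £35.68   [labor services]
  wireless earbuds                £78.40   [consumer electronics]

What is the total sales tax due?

£0.63

Webcam £83.06: consumer electronics, buyer-exempt → 0% → £0.00
External SSD (1 TB) £159.31: consumer electronics, buyer-exempt → 0% → £0.00
Photo printing (20 prints) £15.71: labor services → 0% → £0.00
Game controller £72.25: consumer electronics, buyer-exempt → 0% → £0.00
Storage bin £9.70: everything else → 6.5% → £0.6305
Mechanical keyboard £101.88: consumer electronics, buyer-exempt → 0% → £0.00
Dry cleaning (3 garments) £35.22: labor services → 0% → £0.00
Basic car wash £21.69: labor services → 0% → £0.00
Key duplication £5.56: labor services → 0% → £0.00
Garment alterations £35.68: labor services → 0% → £0.00
Wireless earbuds £78.40: consumer electronics, buyer-exempt → 0% → £0.00
Unrounded tax sum = £0.6305 → £0.63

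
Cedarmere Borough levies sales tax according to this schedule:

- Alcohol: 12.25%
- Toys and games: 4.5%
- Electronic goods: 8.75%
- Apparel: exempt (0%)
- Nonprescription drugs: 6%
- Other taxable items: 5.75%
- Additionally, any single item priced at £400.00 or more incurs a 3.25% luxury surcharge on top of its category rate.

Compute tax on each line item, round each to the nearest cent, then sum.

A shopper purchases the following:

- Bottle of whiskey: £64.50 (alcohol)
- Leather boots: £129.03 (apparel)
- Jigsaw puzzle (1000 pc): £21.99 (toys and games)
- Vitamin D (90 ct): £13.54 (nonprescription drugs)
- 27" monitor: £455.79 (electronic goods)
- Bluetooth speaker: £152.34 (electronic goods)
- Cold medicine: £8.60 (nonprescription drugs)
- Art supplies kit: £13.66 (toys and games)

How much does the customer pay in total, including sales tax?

£938.30

Bottle of whiskey £64.50: alcohol → 12.25% → £7.90
Leather boots £129.03: apparel → 0% → £0.00
Jigsaw puzzle (1000 pc) £21.99: toys and games → 4.5% → £0.99
Vitamin D (90 ct) £13.54: nonprescription drugs → 6% → £0.81
27" monitor £455.79: electronic goods → 8.75% + 3.25% surcharge = 12% → £54.69
Bluetooth speaker £152.34: electronic goods → 8.75% → £13.33
Cold medicine £8.60: nonprescription drugs → 6% → £0.52
Art supplies kit £13.66: toys and games → 4.5% → £0.61
Subtotal = £859.45; tax = £78.85; total due = £938.30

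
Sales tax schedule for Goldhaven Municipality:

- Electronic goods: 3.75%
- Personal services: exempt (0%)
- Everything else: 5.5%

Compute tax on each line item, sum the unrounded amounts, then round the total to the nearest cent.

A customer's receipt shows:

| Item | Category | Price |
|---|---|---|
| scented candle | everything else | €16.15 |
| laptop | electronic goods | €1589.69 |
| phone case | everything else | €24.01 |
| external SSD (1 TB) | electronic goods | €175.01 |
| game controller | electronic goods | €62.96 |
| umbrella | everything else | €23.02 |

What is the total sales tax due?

€72.01

Scented candle €16.15: everything else → 5.5% → €0.88825
Laptop €1589.69: electronic goods → 3.75% → €59.613375
Phone case €24.01: everything else → 5.5% → €1.32055
External SSD (1 TB) €175.01: electronic goods → 3.75% → €6.562875
Game controller €62.96: electronic goods → 3.75% → €2.361
Umbrella €23.02: everything else → 5.5% → €1.2661
Unrounded tax sum = €72.01215 → €72.01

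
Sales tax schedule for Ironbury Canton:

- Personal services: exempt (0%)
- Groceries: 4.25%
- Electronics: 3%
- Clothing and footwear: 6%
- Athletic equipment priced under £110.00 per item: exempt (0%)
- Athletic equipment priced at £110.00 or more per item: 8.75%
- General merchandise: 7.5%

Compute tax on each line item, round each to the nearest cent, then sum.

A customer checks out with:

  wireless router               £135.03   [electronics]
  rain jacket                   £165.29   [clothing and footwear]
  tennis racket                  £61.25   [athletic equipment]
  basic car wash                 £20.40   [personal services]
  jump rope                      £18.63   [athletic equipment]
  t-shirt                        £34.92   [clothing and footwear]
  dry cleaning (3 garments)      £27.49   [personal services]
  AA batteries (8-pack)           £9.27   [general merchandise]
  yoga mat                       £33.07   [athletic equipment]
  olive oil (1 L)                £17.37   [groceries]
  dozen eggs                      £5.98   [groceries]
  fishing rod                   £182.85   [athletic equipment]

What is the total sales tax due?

Wireless router £135.03: electronics → 3% → £4.05
Rain jacket £165.29: clothing and footwear → 6% → £9.92
Tennis racket £61.25: athletic equipment, under £110.00 → 0% → £0.00
Basic car wash £20.40: personal services → 0% → £0.00
Jump rope £18.63: athletic equipment, under £110.00 → 0% → £0.00
T-shirt £34.92: clothing and footwear → 6% → £2.10
Dry cleaning (3 garments) £27.49: personal services → 0% → £0.00
AA batteries (8-pack) £9.27: general merchandise → 7.5% → £0.70
Yoga mat £33.07: athletic equipment, under £110.00 → 0% → £0.00
Olive oil (1 L) £17.37: groceries → 4.25% → £0.74
Dozen eggs £5.98: groceries → 4.25% → £0.25
Fishing rod £182.85: athletic equipment, £110.00 or more → 8.75% → £16.00
Total tax = £4.05 + £9.92 + £2.10 + £0.70 + £0.74 + £0.25 + £16.00 = £33.76

£33.76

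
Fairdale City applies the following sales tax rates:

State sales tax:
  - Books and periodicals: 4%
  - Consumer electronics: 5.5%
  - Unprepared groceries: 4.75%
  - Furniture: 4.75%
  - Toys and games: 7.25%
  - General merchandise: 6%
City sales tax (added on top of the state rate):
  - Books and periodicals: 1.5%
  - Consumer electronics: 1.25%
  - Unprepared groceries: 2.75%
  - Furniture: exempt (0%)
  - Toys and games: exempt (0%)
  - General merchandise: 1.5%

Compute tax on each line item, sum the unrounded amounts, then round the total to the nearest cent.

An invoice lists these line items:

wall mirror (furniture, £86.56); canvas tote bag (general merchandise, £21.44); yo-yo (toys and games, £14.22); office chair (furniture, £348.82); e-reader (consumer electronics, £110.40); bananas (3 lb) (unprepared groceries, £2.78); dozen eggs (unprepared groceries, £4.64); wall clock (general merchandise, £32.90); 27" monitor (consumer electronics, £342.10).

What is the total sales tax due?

Wall mirror £86.56: furniture → 4.75% + 0% city = 4.75% → £4.1116
Canvas tote bag £21.44: general merchandise → 6% + 1.5% city = 7.5% → £1.608
Yo-yo £14.22: toys and games → 7.25% + 0% city = 7.25% → £1.03095
Office chair £348.82: furniture → 4.75% + 0% city = 4.75% → £16.56895
E-reader £110.40: consumer electronics → 5.5% + 1.25% city = 6.75% → £7.452
Bananas (3 lb) £2.78: unprepared groceries → 4.75% + 2.75% city = 7.5% → £0.2085
Dozen eggs £4.64: unprepared groceries → 4.75% + 2.75% city = 7.5% → £0.348
Wall clock £32.90: general merchandise → 6% + 1.5% city = 7.5% → £2.4675
27" monitor £342.10: consumer electronics → 5.5% + 1.25% city = 6.75% → £23.09175
Unrounded tax sum = £56.88725 → £56.89

£56.89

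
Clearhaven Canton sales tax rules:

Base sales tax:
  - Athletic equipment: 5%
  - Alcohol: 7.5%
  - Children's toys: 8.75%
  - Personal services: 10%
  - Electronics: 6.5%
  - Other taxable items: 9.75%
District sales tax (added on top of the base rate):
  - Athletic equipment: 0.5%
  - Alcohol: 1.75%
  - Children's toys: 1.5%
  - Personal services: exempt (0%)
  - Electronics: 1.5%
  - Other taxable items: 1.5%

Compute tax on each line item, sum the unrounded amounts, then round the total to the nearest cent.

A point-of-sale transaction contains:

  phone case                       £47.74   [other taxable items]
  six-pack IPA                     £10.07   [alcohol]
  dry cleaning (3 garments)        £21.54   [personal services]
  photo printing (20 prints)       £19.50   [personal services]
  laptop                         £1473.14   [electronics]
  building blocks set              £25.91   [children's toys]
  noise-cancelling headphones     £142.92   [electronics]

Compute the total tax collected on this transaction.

Phone case £47.74: other taxable items → 9.75% + 1.5% district = 11.25% → £5.37075
Six-pack IPA £10.07: alcohol → 7.5% + 1.75% district = 9.25% → £0.931475
Dry cleaning (3 garments) £21.54: personal services → 10% + 0% district = 10% → £2.154
Photo printing (20 prints) £19.50: personal services → 10% + 0% district = 10% → £1.95
Laptop £1473.14: electronics → 6.5% + 1.5% district = 8% → £117.8512
Building blocks set £25.91: children's toys → 8.75% + 1.5% district = 10.25% → £2.655775
Noise-cancelling headphones £142.92: electronics → 6.5% + 1.5% district = 8% → £11.4336
Unrounded tax sum = £142.3468 → £142.35

£142.35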